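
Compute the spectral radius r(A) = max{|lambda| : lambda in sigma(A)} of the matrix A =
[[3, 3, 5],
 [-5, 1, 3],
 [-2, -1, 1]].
r(A) ≈ 5.4587

The eigenvalues of A are the roots of its characteristic polynomial. With M = A (coefficients from the trace, the sum of principal 2x2 minors, and det A):
  p(λ) = det(λ I - M) = λ^3 - 5λ^2 + 35λ - 44.
No integer candidate from the rational root theorem (±divisors of 44) is a root, so the roots are irrational. The cubic discriminant is Δ = -76547 < 0, so there is one real root and a complex-conjugate pair. p(1) = -13 and p(2) = 14 have opposite signs, so a root lies in (1, 2); Newton's method refines it to λ ≈ 1.4766. Dividing out (λ - (1.4766)) leaves approximately λ^2 - 3.5234λ + 29.7973. For λ^2 - 3.5234λ + 29.7973 the discriminant is -106.775. It is negative, so the remaining roots are the complex-conjugate pair λ ≈ 1.7617 ± 5.1666i. Their product equals the constant term, so |λ|^2 ≈ 29.7973 and |λ| ≈ 5.4587.
Thus the eigenvalues (to 4 decimals) are 1.4766 (modulus 1.4766); 1.7617 ± 5.1666i (modulus 5.4587). The spectral radius is the largest modulus: r(A) ≈ 5.4587. (Cross-check: r(A) ≤ ||A||_2 ≈ 6.6332; equality holds whenever A is normal, though it can also hold for some non-normal A.)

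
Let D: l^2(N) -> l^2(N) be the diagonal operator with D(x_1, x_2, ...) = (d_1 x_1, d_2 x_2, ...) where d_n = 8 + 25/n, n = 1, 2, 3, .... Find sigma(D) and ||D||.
sigma(D) = {8 + 25/n : n ≥ 1} ∪ {8}; ||D|| = 33

A bounded diagonal operator on l^2 with diagonal entries d_n has spectrum equal to the closure of {d_n : n ≥ 1}: every d_n is an eigenvalue (with eigenvector e_n), so {d_n} ⊂ sigma(D); the spectrum is closed, so its closure is too; and for lambda not in the closure, (D - lambda I) has bounded inverse (the diagonal entries 1/(d_n - lambda) are bounded). For our sequence d_n = 8 + 25/n, n = 1, 2, 3, ...:
  - {d_n} = {8 + 25/n : n ≥ 1}; the only limit point is 8
  - closure = {8 + 25/n : n ≥ 1} ∪ {8}
For the norm: a diagonal operator has ||D|| = sup_n |d_n|. Here d_n = 8 + 25/n is positive and decreasing, so sup_n |d_n| = d_1 = 8 + 25 = 33. So ||D|| = 33.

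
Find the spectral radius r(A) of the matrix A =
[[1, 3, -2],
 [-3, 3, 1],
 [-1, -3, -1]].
r(A) ≈ 4.3096

The eigenvalues of A are the roots of its characteristic polynomial. With M = A (coefficients from the trace, the sum of principal 2x2 minors, and det A):
  p(λ) = det(λ I - M) = λ^3 - 3λ^2 + 9λ + 36.
No integer candidate from the rational root theorem (±divisors of 36) is a root, so the roots are irrational. The cubic discriminant is Δ = -50787 < 0, so there is one real root and a complex-conjugate pair. p(-2) = -2 and p(-1) = 23 have opposite signs, so a root lies in (-2, -1); Newton's method refines it to λ ≈ -1.9384. Dividing out (λ - (-1.9384)) leaves approximately λ^2 - 4.9384λ + 18.5724. For λ^2 - 4.9384λ + 18.5724 the discriminant is -49.902. It is negative, so the remaining roots are the complex-conjugate pair λ ≈ 2.4692 ± 3.5321i. Their product equals the constant term, so |λ|^2 ≈ 18.5724 and |λ| ≈ 4.3096.
Thus the eigenvalues (to 4 decimals) are -1.9384 (modulus 1.9384); 2.4692 ± 3.5321i (modulus 4.3096). The spectral radius is the largest modulus: r(A) ≈ 4.3096. (Cross-check: r(A) ≤ ||A||_2 ≈ 5.2506; equality holds whenever A is normal, though it can also hold for some non-normal A.)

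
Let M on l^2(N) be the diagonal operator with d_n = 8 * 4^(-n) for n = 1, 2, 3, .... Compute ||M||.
||M|| = 2 (attained at n = 1)

For M diagonal, ||M|| = sup_n |d_n|. The sequence d_n = 8 * 4^(-n) is positive and strictly decreasing (ratio 4^(-1) < 1), so the supremum is d_1 = 8/4 = 2. Hence ||M|| = 2.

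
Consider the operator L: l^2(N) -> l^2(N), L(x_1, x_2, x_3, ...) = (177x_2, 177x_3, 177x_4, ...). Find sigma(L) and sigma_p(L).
sigma(L) = closed disk {z in C : |z| ≤ 177}; sigma_p(L) = open disk {z in C : |z| < 177}

Note L = 177·V where V is the unit left shift (V x)_k = x_{k+1}; so sigma(L) = 177·sigma(V) and ||L|| = 177||V||. ||L x||^2 = 31329sum_{k≥2} |x_k|^2 ≤ 31329||x||^2, with equality on {x : x_1 = 0}, so ||L|| = 177. For any lambda with |lambda| < 177, set r = lambda/177 (|r| < 1); the vector x = (1, r, r^2, ...) is in l^2 and satisfies L x = 177(r, r^2, ...) = lambda x, so lambda is an eigenvalue. On the boundary |lambda| = 177 the geometric series diverges, so no l^2 eigenvector exists, but these lambda lie in the approximate point spectrum. Hence sigma(L) is the closed disk of radius 177 and sigma_p(L) is the open disk.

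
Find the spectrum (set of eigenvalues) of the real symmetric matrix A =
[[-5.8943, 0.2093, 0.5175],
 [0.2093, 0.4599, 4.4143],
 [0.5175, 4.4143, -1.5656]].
sigma(A) ≈ {-6, -5, 4}

A is real symmetric, so its spectrum consists of real eigenvalues. Expanding the characteristic polynomial of the displayed matrix gives
  det(λ I - A) = p(λ) = λ^3 + (7)λ^2 + (-14)λ + (-120.0023).
Solving p(λ) = 0 yields eigenvalues ≈ -6, -5, 4. (A is shown rounded to 4 decimals, so these recover the underlying integer eigenvalues to within that precision.)
Verification: the trace of A = -7 equals the sum of eigenvalues -7, and det(A) ≈ 120.0023 matches the eigenvalue product 120.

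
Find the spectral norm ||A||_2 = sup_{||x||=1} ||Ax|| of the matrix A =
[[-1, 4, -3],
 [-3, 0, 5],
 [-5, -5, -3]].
||A||_2 ≈ 7.7622 (= sqrt(largest eigenvalue of A^T A))

||A||_2 = sigma_max(A) = sqrt(lambda_max(A^T A)). Form the symmetric matrix M = A^T A =
[[35, 21, 3],
 [21, 41, 3],
 [3, 3, 43]].
Its characteristic polynomial (trace, sum of principal 2x2 minors, determinant of M give the coefficients) is
  p(λ) = det(λ I - M) = λ^3 - 119λ^2 + 4244λ - 42436.
No integer candidate from the rational root theorem (±divisors of 42436) is a root, so the roots are irrational. The cubic discriminant is Δ = 400654800 > 0, so there are three distinct real roots. p(16) = -900 and p(17) = 234 have opposite signs, so a root lies in (16, 17); Newton's method refines it to λ ≈ 16.7833. p(41) = 450 and p(42) = -16 have opposite signs, so a root lies in (41, 42); Newton's method refines it to λ ≈ 41.9652. p(60) = -196 and p(61) = 630 have opposite signs, so a root lies in (60, 61); Newton's method refines it to λ ≈ 60.2515. Check (Vieta): the three roots sum to 119, matching tr M = 119.
So the eigenvalues of A^T A are ≈ 16.7833, 41.9652, 60.2515 (all ≥ 0, as they must be for A^T A). The largest is λ_max ≈ 60.2515, hence ||A||_2 = sqrt(λ_max) ≈ 7.7622.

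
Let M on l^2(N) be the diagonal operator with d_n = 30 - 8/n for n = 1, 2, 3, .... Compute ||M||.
||M|| = 30

For a diagonal operator on l^2 with entries d_n, ||M|| = sup_n |d_n|. Here d_1 = 22, d_2 = 26, ..., and d_n = 30 - 8/n increases monotonically toward 30. All terms lie in [22, 30), so |d_n| = d_n and the supremum is the limit 30, which is not attained by any individual d_n. Hence ||M|| = 30.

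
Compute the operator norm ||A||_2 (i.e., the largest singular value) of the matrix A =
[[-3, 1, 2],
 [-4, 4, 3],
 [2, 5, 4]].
||A||_2 ≈ 8.6053 (= sqrt(largest eigenvalue of A^T A))

||A||_2 = sigma_max(A) = sqrt(lambda_max(A^T A)). Form the symmetric matrix M = A^T A =
[[29, -9, -10],
 [-9, 42, 34],
 [-10, 34, 29]].
Its characteristic polynomial (trace, sum of principal 2x2 minors, determinant of M give the coefficients) is
  p(λ) = det(λ I - M) = λ^3 - 100λ^2 + 1940λ - 1369.
No integer candidate from the rational root theorem (±divisors of 1369) is a root, so the roots are irrational. The cubic discriminant is Δ = 7684409653 > 0, so there are three distinct real roots. p(0) = -1369 and p(1) = 472 have opposite signs, so a root lies in (0, 1); Newton's method refines it to λ ≈ 0.7332. p(25) = 256 and p(26) = -953 have opposite signs, so a root lies in (25, 26); Newton's method refines it to λ ≈ 25.2151. p(74) = -185 and p(75) = 3506 have opposite signs, so a root lies in (74, 75); Newton's method refines it to λ ≈ 74.0518. Check (Vieta): the three roots sum to 100, matching tr M = 100.
So the eigenvalues of A^T A are ≈ 0.7332, 25.2151, 74.0518 (all ≥ 0, as they must be for A^T A). The largest is λ_max ≈ 74.0518, hence ||A||_2 = sqrt(λ_max) ≈ 8.6053.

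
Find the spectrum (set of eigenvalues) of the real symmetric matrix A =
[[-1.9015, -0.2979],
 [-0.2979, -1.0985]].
sigma(A) ≈ {-2, -1}

A is real symmetric, so its spectrum consists of real eigenvalues. Expanding the characteristic polynomial of the displayed matrix gives
  det(λ I - A) = p(λ) = λ^2 + (3)λ + (2).
Solving p(λ) = 0 yields eigenvalues ≈ -2, -1. (A is shown rounded to 4 decimals, so these recover the underlying integer eigenvalues to within that precision.)
Verification: the trace of A = -3 equals the sum of eigenvalues -3, and det(A) ≈ 2.0001 matches the eigenvalue product 2.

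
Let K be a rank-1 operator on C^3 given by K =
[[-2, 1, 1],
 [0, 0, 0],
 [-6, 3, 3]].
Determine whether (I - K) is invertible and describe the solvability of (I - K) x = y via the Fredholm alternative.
(I - K) is singular (det(I - K) = 0, i.e. 1 ∈ sigma(K)). (I - K) x = y is solvable iff y ⊥ ker((I - K)^*) = span{(-2, 1, 1)}, i.e. iff -2y_1 + y_2 + y_3 = 0. When solvable, the solutions are x = y + c·(1, 0, 3), c arbitrary (ker(I - K) = span{(1, 0, 3)}, dimension 1).

K has rank 1, so it is an outer product K = u v^T: every row of K is a multiple of one row vector. Reading off the entries, u = (1, 0, 3) and v = (-2, 1, 1) (row i of K equals u_i·v^T). A rank-one matrix u v^T satisfies K u = u (v·u) and kills the (2)-dimensional subspace v^⊥, so its characteristic polynomial is lambda^2 (lambda - v·u) with v·u = tr K = 1. Hence the eigenvalues of I - K are 1 (multiplicity 2) and 1 - (1) = 0, so det(I - K) = 0. (Direct check: I - K =
[[3, -1, -1],
 [0, 1, 0],
 [6, -3, -2]]
has determinant 0.) So 1 is an eigenvalue of K and (I - K) is not invertible. The finite-dimensional Fredholm alternative says: either (I - K) is invertible, or ker(I - K) ≠ {0} and then range(I - K) = ker((I - K)^*)^⊥, with dim ker(I - K) = dim ker((I - K)^*). We are in the second case, so we need both kernels. Kernel of I - K: (I - K) u = u - u (v·u) = u - u = 0, so ker(I - K) = span{u} = span{(1, 0, 3)} (it is exactly 1-dimensional because rank(I - K) = 2). Kernel of the adjoint: K is real, so (I - K)^* = I - K^T = I - v u^T, and (I - v u^T) v = v - v (u·v) = 0; hence ker((I - K)^*) = span{v} = span{(-2, 1, 1)}. Therefore (I - K) x = y is solvable iff <y, v> = 0, i.e. iff -2y_1 + y_2 + y_3 = 0. When this holds, K y = u (v·y) = 0, so (I - K) y = y and x = y is a particular solution; the full solution set is the line x = y + c·u = y + c·(1, 0, 3), c ∈ C.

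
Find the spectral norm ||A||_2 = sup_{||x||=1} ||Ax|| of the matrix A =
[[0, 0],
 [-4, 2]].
||A||_2 = sqrt(20) ≈ 4.4721 (= sqrt(largest eigenvalue of A^T A))

||A||_2 = sigma_max(A) = sqrt(lambda_max(A^T A)). Form the symmetric matrix M = A^T A =
[[16, -8],
 [-8, 4]].
Its characteristic polynomial (trace, determinant of M give the coefficients) is
  p(λ) = det(λ I - M) = λ^2 - 20λ.
For λ^2 - 20λ the discriminant is 400. It is a perfect square (20^2), so the roots are rational: λ = (20 ± 20)/2 = 20, 0.
So the eigenvalues of A^T A are ≈ 0, 20 (all ≥ 0, as they must be for A^T A). The largest is λ_max = 20, hence ||A||_2 = sqrt(λ_max) = sqrt(20) ≈ 4.4721.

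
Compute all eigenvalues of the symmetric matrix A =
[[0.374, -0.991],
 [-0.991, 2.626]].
sigma(A) ≈ {0, 3}

A is real symmetric, so its spectrum consists of real eigenvalues. Expanding the characteristic polynomial of the displayed matrix gives
  det(λ I - A) = p(λ) = λ^2 + (-3)λ + (0).
Solving p(λ) = 0 yields eigenvalues ≈ 0, 3. (A is shown rounded to 4 decimals, so these recover the underlying integer eigenvalues to within that precision.)
Verification: the trace of A = 3 equals the sum of eigenvalues 3, and det(A) ≈ 0.0000 matches the eigenvalue product 0.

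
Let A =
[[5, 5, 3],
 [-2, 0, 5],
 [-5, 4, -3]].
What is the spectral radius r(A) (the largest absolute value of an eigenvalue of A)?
r(A) ≈ 6.6065

The eigenvalues of A are the roots of its characteristic polynomial. With M = A (coefficients from the trace, the sum of principal 2x2 minors, and det A):
  p(λ) = det(λ I - M) = λ^3 - 2λ^2 - 10λ + 279.
No integer candidate from the rational root theorem (±divisors of 279) is a root, so the roots are irrational. The cubic discriminant is Δ = -1987939 < 0, so there is one real root and a complex-conjugate pair. p(-7) = -92 and p(-6) = 51 have opposite signs, so a root lies in (-7, -6); Newton's method refines it to λ ≈ -6.3923. Dividing out (λ - (-6.3923)) leaves approximately λ^2 - 8.3923λ + 43.6462. For λ^2 - 8.3923λ + 43.6462 the discriminant is -104.154. It is negative, so the remaining roots are the complex-conjugate pair λ ≈ 4.1962 ± 5.1028i. Their product equals the constant term, so |λ|^2 ≈ 43.6462 and |λ| ≈ 6.6065.
Thus the eigenvalues (to 4 decimals) are -6.3923 (modulus 6.3923); 4.1962 ± 5.1028i (modulus 6.6065). The spectral radius is the largest modulus: r(A) ≈ 6.6065. (Cross-check: r(A) ≤ ||A||_2 ≈ 8.3896; equality holds whenever A is normal, though it can also hold for some non-normal A.)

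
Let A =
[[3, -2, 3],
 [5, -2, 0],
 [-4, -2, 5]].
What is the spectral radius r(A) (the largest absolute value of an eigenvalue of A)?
r(A) ≈ 5.4136

The eigenvalues of A are the roots of its characteristic polynomial. With M = A (coefficients from the trace, the sum of principal 2x2 minors, and det A):
  p(λ) = det(λ I - M) = λ^3 - 6λ^2 + 21λ + 34.
No integer candidate from the rational root theorem (±divisors of 34) is a root, so the roots are irrational. The cubic discriminant is Δ = -100116 < 0, so there is one real root and a complex-conjugate pair. p(-2) = -40 and p(-1) = 6 have opposite signs, so a root lies in (-2, -1); Newton's method refines it to λ ≈ -1.1601. Dividing out (λ - (-1.1601)) leaves approximately λ^2 - 7.1601λ + 29.3068. For λ^2 - 7.1601λ + 29.3068 the discriminant is -65.9595. It is negative, so the remaining roots are the complex-conjugate pair λ ≈ 3.5801 ± 4.0608i. Their product equals the constant term, so |λ|^2 ≈ 29.3068 and |λ| ≈ 5.4136.
Thus the eigenvalues (to 4 decimals) are -1.1601 (modulus 1.1601); 3.5801 ± 4.0608i (modulus 5.4136). The spectral radius is the largest modulus: r(A) ≈ 5.4136. (Cross-check: r(A) ≤ ||A||_2 ≈ 7.4567; equality holds whenever A is normal, though it can also hold for some non-normal A.)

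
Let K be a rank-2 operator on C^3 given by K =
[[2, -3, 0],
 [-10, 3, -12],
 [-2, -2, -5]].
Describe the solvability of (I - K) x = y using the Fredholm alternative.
(I - K) is invertible (det(I - K) = -72 ≠ 0), so for every y in C^3 the equation (I - K) x = y has a unique solution.

K has rank 2 and factors as K = U V^T = u1 v1^T + u2 v2^T with u1 = (-3, 3, -2), v1 = (-2, 1, -2), u2 = (2, 2, 3), v2 = (-2, 0, -3) (multiplying out reproduces the displayed K). The nonzero eigenvalues of U V^T coincide with those of the 2 x 2 matrix G = V^T U = [[v1·u1, v1·u2], [v2·u1, v2·u2]] = [[13, -8], [12, -13]], and by the Sylvester determinant identity det(I_3 - U V^T) = det(I_2 - V^T U) = det([[-12, 8], [-12, 14]]) = (-12)(14) - (8)(-12) = -72. (Direct check: I - K =
[[-1, 3, 0],
 [10, -2, 12],
 [2, 2, 6]]
has determinant -72.) The finite-dimensional Fredholm alternative says: either (I - K) is invertible, or ker(I - K) ≠ {0} and then range(I - K) = ker((I - K)^*)^⊥, with dim ker(I - K) = dim ker((I - K)^*). Since det(I - K) ≠ 0, 1 is not an eigenvalue of K and ker(I - K) = {0}, so we are in the first case: for every y there is a unique x = (I - K)^(-1) y. (Explicitly, by the Woodbury identity, (I - U V^T)^(-1) = I + U (I_2 - G)^(-1) V^T.)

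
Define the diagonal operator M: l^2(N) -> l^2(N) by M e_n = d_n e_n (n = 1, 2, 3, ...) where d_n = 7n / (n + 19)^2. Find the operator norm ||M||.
||M|| = 7/76 (attained at n = 19)

For M diagonal, ||M|| = sup_n |d_n|. Treat f(x) = 7x / (x + 19)^2 for real x > 0. By the quotient rule, f'(x) = 7(19 - x)/(x + 19)^3, which is positive for x < 19 and negative for x > 19. So f has a unique maximum at x = 19, and since 19 is a positive integer, the supremum over n ≥ 1 is attained at n = 19: d_19 = 7·19/(19 + 19)^2 = 7·19/1444 = 7/76. Hence ||M|| = 7/76.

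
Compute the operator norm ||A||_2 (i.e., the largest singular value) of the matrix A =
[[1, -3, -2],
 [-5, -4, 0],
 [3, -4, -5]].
||A||_2 ≈ 7.9726 (= sqrt(largest eigenvalue of A^T A))

||A||_2 = sigma_max(A) = sqrt(lambda_max(A^T A)). Form the symmetric matrix M = A^T A =
[[35, 5, -17],
 [5, 41, 26],
 [-17, 26, 29]].
Its characteristic polynomial (trace, sum of principal 2x2 minors, determinant of M give the coefficients) is
  p(λ) = det(λ I - M) = λ^3 - 105λ^2 + 2649λ - 961.
No integer candidate from the rational root theorem (±divisors of 961) is a root, so the roots are irrational. The cubic discriminant is Δ = 3346885872 > 0, so there are three distinct real roots. p(0) = -961 and p(1) = 1584 have opposite signs, so a root lies in (0, 1); Newton's method refines it to λ ≈ 0.3681. p(41) = 64 and p(42) = -835 have opposite signs, so a root lies in (41, 42); Newton's method refines it to λ ≈ 41.0698. p(63) = -772 and p(64) = 639 have opposite signs, so a root lies in (63, 64); Newton's method refines it to λ ≈ 63.5621. Check (Vieta): the three roots sum to 105, matching tr M = 105.
So the eigenvalues of A^T A are ≈ 0.3681, 41.0698, 63.5621 (all ≥ 0, as they must be for A^T A). The largest is λ_max ≈ 63.5621, hence ||A||_2 = sqrt(λ_max) ≈ 7.9726.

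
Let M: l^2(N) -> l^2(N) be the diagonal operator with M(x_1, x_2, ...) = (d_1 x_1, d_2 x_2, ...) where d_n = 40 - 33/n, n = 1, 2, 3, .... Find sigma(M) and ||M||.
sigma(M) = {40 - 33/n : n ≥ 1} ∪ {40}; ||M|| = 40

A bounded diagonal operator on l^2 with diagonal entries d_n has spectrum equal to the closure of {d_n : n ≥ 1}: every d_n is an eigenvalue (with eigenvector e_n), so {d_n} ⊂ sigma(M); the spectrum is closed, so its closure is too; and for lambda not in the closure, (M - lambda I) has bounded inverse (the diagonal entries 1/(d_n - lambda) are bounded). For our sequence d_n = 40 - 33/n, n = 1, 2, 3, ...:
  - {d_n} = {40 - 33/n : n ≥ 1}; the only limit point is 40
  - closure = {40 - 33/n : n ≥ 1} ∪ {40}
For the norm: a diagonal operator has ||M|| = sup_n |d_n|. Here d_n = 40 - 33/n increases monotonically from d_1 = 7 toward 40, with all terms in [7, 40); so sup_n |d_n| = 40 (the supremum is the limit, not attained). So ||M|| = 40.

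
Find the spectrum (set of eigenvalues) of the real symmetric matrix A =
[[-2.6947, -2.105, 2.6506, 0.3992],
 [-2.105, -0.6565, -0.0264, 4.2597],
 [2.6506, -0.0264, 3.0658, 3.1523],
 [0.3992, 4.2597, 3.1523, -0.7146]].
sigma(A) ≈ {-6, -4, 3, 6}

A is real symmetric, so its spectrum consists of real eigenvalues. Expanding the characteristic polynomial of the displayed matrix gives
  det(λ I - A) = p(λ) = λ^4 + (1)λ^3 + (-48)λ^2 + (-36)λ + (432.0045).
Solving p(λ) = 0 yields eigenvalues ≈ -6, -4, 3, 6. (A is shown rounded to 4 decimals, so these recover the underlying integer eigenvalues to within that precision.)
Verification: the trace of A = -1 equals the sum of eigenvalues -1, and det(A) ≈ 432.0045 matches the eigenvalue product 432.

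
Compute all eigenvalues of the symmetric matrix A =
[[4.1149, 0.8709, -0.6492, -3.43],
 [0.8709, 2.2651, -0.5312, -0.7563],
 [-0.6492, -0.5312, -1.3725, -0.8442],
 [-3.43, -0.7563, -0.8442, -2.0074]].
sigma(A) ≈ {-4, -1, 2, 6}

A is real symmetric, so its spectrum consists of real eigenvalues. Expanding the characteristic polynomial of the displayed matrix gives
  det(λ I - A) = p(λ) = λ^4 + (-3)λ^3 + (-24)λ^2 + (28)λ + (48).
Solving p(λ) = 0 yields eigenvalues ≈ -4, -1, 2, 6. (A is shown rounded to 4 decimals, so these recover the underlying integer eigenvalues to within that precision.)
Verification: the trace of A = 3 equals the sum of eigenvalues 3, and det(A) ≈ 47.9993 matches the eigenvalue product 48.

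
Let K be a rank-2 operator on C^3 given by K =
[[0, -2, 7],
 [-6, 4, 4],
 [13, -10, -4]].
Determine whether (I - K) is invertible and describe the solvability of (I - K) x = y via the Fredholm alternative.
(I - K) is invertible (det(I - K) = -78 ≠ 0), so for every y in C^3 the equation (I - K) x = y has a unique solution.

K has rank 2 and factors as K = U V^T = u1 v1^T + u2 v2^T with u1 = (-2, -2, 3), v1 = (3, -2, -2), u2 = (-3, 0, -2), v2 = (-2, 2, -1) (multiplying out reproduces the displayed K). The nonzero eigenvalues of U V^T coincide with those of the 2 x 2 matrix G = V^T U = [[v1·u1, v1·u2], [v2·u1, v2·u2]] = [[-8, -5], [-3, 8]], and by the Sylvester determinant identity det(I_3 - U V^T) = det(I_2 - V^T U) = det([[9, 5], [3, -7]]) = (9)(-7) - (5)(3) = -78. (Direct check: I - K =
[[1, 2, -7],
 [6, -3, -4],
 [-13, 10, 5]]
has determinant -78.) The finite-dimensional Fredholm alternative says: either (I - K) is invertible, or ker(I - K) ≠ {0} and then range(I - K) = ker((I - K)^*)^⊥, with dim ker(I - K) = dim ker((I - K)^*). Since det(I - K) ≠ 0, 1 is not an eigenvalue of K and ker(I - K) = {0}, so we are in the first case: for every y there is a unique x = (I - K)^(-1) y. (Explicitly, by the Woodbury identity, (I - U V^T)^(-1) = I + U (I_2 - G)^(-1) V^T.)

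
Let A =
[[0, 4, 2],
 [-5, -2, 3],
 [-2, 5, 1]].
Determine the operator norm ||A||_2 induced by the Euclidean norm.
||A||_2 ≈ 6.9057 (= sqrt(largest eigenvalue of A^T A))

||A||_2 = sigma_max(A) = sqrt(lambda_max(A^T A)). Form the symmetric matrix M = A^T A =
[[29, 0, -17],
 [0, 45, 7],
 [-17, 7, 14]].
Its characteristic polynomial (trace, sum of principal 2x2 minors, determinant of M give the coefficients) is
  p(λ) = det(λ I - M) = λ^3 - 88λ^2 + 2003λ - 3844.
No integer candidate from the rational root theorem (±divisors of 3844) is a root, so the roots are irrational. The cubic discriminant is Δ = 243565732 > 0, so there are three distinct real roots. p(2) = -182 and p(3) = 1400 have opposite signs, so a root lies in (2, 3); Newton's method refines it to λ ≈ 2.11. p(38) = 70 and p(39) = -256 have opposite signs, so a root lies in (38, 39); Newton's method refines it to λ ≈ 38.2013. p(47) = -272 and p(48) = 140 have opposite signs, so a root lies in (47, 48); Newton's method refines it to λ ≈ 47.6887. Check (Vieta): the three roots sum to 88, matching tr M = 88.
So the eigenvalues of A^T A are ≈ 2.11, 38.2013, 47.6887 (all ≥ 0, as they must be for A^T A). The largest is λ_max ≈ 47.6887, hence ||A||_2 = sqrt(λ_max) ≈ 6.9057.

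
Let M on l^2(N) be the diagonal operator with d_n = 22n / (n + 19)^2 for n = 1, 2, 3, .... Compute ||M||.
||M|| = 11/38 (attained at n = 19)

For M diagonal, ||M|| = sup_n |d_n|. Treat f(x) = 22x / (x + 19)^2 for real x > 0. By the quotient rule, f'(x) = 22(19 - x)/(x + 19)^3, which is positive for x < 19 and negative for x > 19. So f has a unique maximum at x = 19, and since 19 is a positive integer, the supremum over n ≥ 1 is attained at n = 19: d_19 = 22·19/(19 + 19)^2 = 22·19/1444 = 11/38. Hence ||M|| = 11/38.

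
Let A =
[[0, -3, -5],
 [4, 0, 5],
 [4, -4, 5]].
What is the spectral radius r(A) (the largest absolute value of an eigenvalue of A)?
r(A) ≈ 6.808

The eigenvalues of A are the roots of its characteristic polynomial. With M = A (coefficients from the trace, the sum of principal 2x2 minors, and det A):
  p(λ) = det(λ I - M) = λ^3 - 5λ^2 + 52λ - 80.
No integer candidate from the rational root theorem (±divisors of 80) is a root, so the roots are irrational. The cubic discriminant is Δ = -333232 < 0, so there is one real root and a complex-conjugate pair. p(1) = -32 and p(2) = 12 have opposite signs, so a root lies in (1, 2); Newton's method refines it to λ ≈ 1.726. Dividing out (λ - (1.726)) leaves approximately λ^2 - 3.274λ + 46.349. For λ^2 - 3.274λ + 46.349 the discriminant is -174.6772. It is negative, so the remaining roots are the complex-conjugate pair λ ≈ 1.637 ± 6.6083i. Their product equals the constant term, so |λ|^2 ≈ 46.349 and |λ| ≈ 6.808.
Thus the eigenvalues (to 4 decimals) are 1.726 (modulus 1.726); 1.637 ± 6.6083i (modulus 6.808). The spectral radius is the largest modulus: r(A) ≈ 6.808. (Cross-check: r(A) ≤ ||A||_2 ≈ 10.0501; equality holds whenever A is normal, though it can also hold for some non-normal A.)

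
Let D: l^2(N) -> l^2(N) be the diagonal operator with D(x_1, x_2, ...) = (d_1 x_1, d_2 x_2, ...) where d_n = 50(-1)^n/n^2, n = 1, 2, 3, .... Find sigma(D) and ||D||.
sigma(D) = {50(-1)^n/n^2 : n ≥ 1} ∪ {0}; ||D|| = 50

A bounded diagonal operator on l^2 with diagonal entries d_n has spectrum equal to the closure of {d_n : n ≥ 1}: every d_n is an eigenvalue (with eigenvector e_n), so {d_n} ⊂ sigma(D); the spectrum is closed, so its closure is too; and for lambda not in the closure, (D - lambda I) has bounded inverse (the diagonal entries 1/(d_n - lambda) are bounded). For our sequence d_n = 50(-1)^n/n^2, n = 1, 2, 3, ...:
  - {d_n} = {50(-1)^n/n^2 : n ≥ 1}; the only limit point is 0
  - closure = {50(-1)^n/n^2 : n ≥ 1} ∪ {0}
For the norm: a diagonal operator has ||D|| = sup_n |d_n|. Here |d_n| = 50/n^2 is decreasing, so sup_n |d_n| = |d_1| = 50. So ||D|| = 50.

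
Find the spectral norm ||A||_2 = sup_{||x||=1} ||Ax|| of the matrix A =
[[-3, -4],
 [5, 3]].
||A||_2 = sqrt((59 + sqrt(2997))/2) ≈ 7.5414 (= sqrt(largest eigenvalue of A^T A))

||A||_2 = sigma_max(A) = sqrt(lambda_max(A^T A)). Form the symmetric matrix M = A^T A =
[[34, 27],
 [27, 25]].
Its characteristic polynomial (trace, determinant of M give the coefficients) is
  p(λ) = det(λ I - M) = λ^2 - 59λ + 121.
For λ^2 - 59λ + 121 the discriminant is 2997. It is nonnegative but not a perfect square, so the roots are real and irrational: λ = (59 ± sqrt(2997))/2 ≈ 56.8724, 2.1276.
So the eigenvalues of A^T A are ≈ 2.1276, 56.8724 (all ≥ 0, as they must be for A^T A). The largest is λ_max = (59 + sqrt(2997))/2 ≈ 56.8724, hence ||A||_2 = sqrt(λ_max) = sqrt((59 + sqrt(2997))/2) ≈ 7.5414.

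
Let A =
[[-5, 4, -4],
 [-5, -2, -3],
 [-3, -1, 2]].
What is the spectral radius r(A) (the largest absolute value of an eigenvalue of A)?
r(A) ≈ 5.6525

The eigenvalues of A are the roots of its characteristic polynomial. With M = A (coefficients from the trace, the sum of principal 2x2 minors, and det A):
  p(λ) = det(λ I - M) = λ^3 + 5λ^2 + λ - 115.
No integer candidate from the rational root theorem (±divisors of 115) is a root, so the roots are irrational. The cubic discriminant is Δ = -309904 < 0, so there is one real root and a complex-conjugate pair. p(3) = -40 and p(4) = 33 have opposite signs, so a root lies in (3, 4); Newton's method refines it to λ ≈ 3.5993. Dividing out (λ - (3.5993)) leaves approximately λ^2 + 8.5993λ + 31.951. For λ^2 + 8.5993λ + 31.951 the discriminant is -53.8567. It is negative, so the remaining roots are the complex-conjugate pair λ ≈ -4.2996 ± 3.6694i. Their product equals the constant term, so |λ|^2 ≈ 31.951 and |λ| ≈ 5.6525.
Thus the eigenvalues (to 4 decimals) are 3.5993 (modulus 3.5993); -4.2996 ± 3.6694i (modulus 5.6525). The spectral radius is the largest modulus: r(A) ≈ 5.6525. (Cross-check: r(A) ≤ ||A||_2 ≈ 8.9018; equality holds whenever A is normal, though it can also hold for some non-normal A.)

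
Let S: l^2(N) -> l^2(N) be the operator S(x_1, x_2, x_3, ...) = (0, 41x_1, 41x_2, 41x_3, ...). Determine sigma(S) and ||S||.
sigma(S) = closed disk {z in C : |z| ≤ 41}; ||S|| = 41

Note S = 41·U where U is the unit right shift (U x)_k = x_{k-1} (with x_0 := 0); so ||S|| = 41||U|| and sigma(S) = 41·sigma(U). ||S x||^2 = sum_{k≥1} |41x_k|^2 = 1681||x||^2, so ||S|| = 41 and sigma(S) ⊂ {|z| ≤ 41}. For any |lambda| < 41, the equation (S - lambda I) x = 0 forces x_1 = 0, then 41x_k = lambda x_{k+1} ⇒ x = 0, so S has no eigenvalues. But (S - lambda I) is not surjective for |lambda| < 41: solving (S - lambda I) x = e_1 would require x_n proportional to (lambda/41)^(-n), which is not in l^2. So every |lambda| < 41 lies in the residual spectrum. The boundary |lambda| = 41 is in the approximate point spectrum (the spectrum is closed). Hence sigma(S) is the closed disk of radius 41.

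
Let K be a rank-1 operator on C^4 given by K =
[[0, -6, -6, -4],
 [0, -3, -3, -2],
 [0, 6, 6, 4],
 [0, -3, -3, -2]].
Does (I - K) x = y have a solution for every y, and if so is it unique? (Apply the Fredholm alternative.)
(I - K) is singular (det(I - K) = 0, i.e. 1 ∈ sigma(K)). (I - K) x = y is solvable iff y ⊥ ker((I - K)^*) = span{(0, 3, 3, 2)}, i.e. iff 3y_2 + 3y_3 + 2y_4 = 0. When solvable, the solutions are x = y + c·(-2, -1, 2, -1), c arbitrary (ker(I - K) = span{(-2, -1, 2, -1)}, dimension 1).

K has rank 1, so it is an outer product K = u v^T: every row of K is a multiple of one row vector. Reading off the entries, u = (-2, -1, 2, -1) and v = (0, 3, 3, 2) (row i of K equals u_i·v^T). A rank-one matrix u v^T satisfies K u = u (v·u) and kills the (3)-dimensional subspace v^⊥, so its characteristic polynomial is lambda^3 (lambda - v·u) with v·u = tr K = 1. Hence the eigenvalues of I - K are 1 (multiplicity 3) and 1 - (1) = 0, so det(I - K) = 0. (Direct check: I - K =
[[1, 6, 6, 4],
 [0, 4, 3, 2],
 [0, -6, -5, -4],
 [0, 3, 3, 3]]
has determinant 0.) So 1 is an eigenvalue of K and (I - K) is not invertible. The finite-dimensional Fredholm alternative says: either (I - K) is invertible, or ker(I - K) ≠ {0} and then range(I - K) = ker((I - K)^*)^⊥, with dim ker(I - K) = dim ker((I - K)^*). We are in the second case, so we need both kernels. Kernel of I - K: (I - K) u = u - u (v·u) = u - u = 0, so ker(I - K) = span{u} = span{(-2, -1, 2, -1)} (it is exactly 1-dimensional because rank(I - K) = 3). Kernel of the adjoint: K is real, so (I - K)^* = I - K^T = I - v u^T, and (I - v u^T) v = v - v (u·v) = 0; hence ker((I - K)^*) = span{v} = span{(0, 3, 3, 2)}. Therefore (I - K) x = y is solvable iff <y, v> = 0, i.e. iff 3y_2 + 3y_3 + 2y_4 = 0. When this holds, K y = u (v·y) = 0, so (I - K) y = y and x = y is a particular solution; the full solution set is the line x = y + c·u = y + c·(-2, -1, 2, -1), c ∈ C.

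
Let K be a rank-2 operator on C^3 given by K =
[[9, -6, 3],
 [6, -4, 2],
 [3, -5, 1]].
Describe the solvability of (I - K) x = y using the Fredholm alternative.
(I - K) is invertible (det(I - K) = 1 ≠ 0), so for every y in C^3 the equation (I - K) x = y has a unique solution.

K has rank 2 and factors as K = U V^T = u1 v1^T + u2 v2^T with u1 = (0, 0, -3), v1 = (-3, 3, -1), u2 = (-3, -2, 2), v2 = (-3, 2, -1) (multiplying out reproduces the displayed K). The nonzero eigenvalues of U V^T coincide with those of the 2 x 2 matrix G = V^T U = [[v1·u1, v1·u2], [v2·u1, v2·u2]] = [[3, 1], [3, 3]], and by the Sylvester determinant identity det(I_3 - U V^T) = det(I_2 - V^T U) = det([[-2, -1], [-3, -2]]) = (-2)(-2) - (-1)(-3) = 1. (Direct check: I - K =
[[-8, 6, -3],
 [-6, 5, -2],
 [-3, 5, 0]]
has determinant 1.) The finite-dimensional Fredholm alternative says: either (I - K) is invertible, or ker(I - K) ≠ {0} and then range(I - K) = ker((I - K)^*)^⊥, with dim ker(I - K) = dim ker((I - K)^*). Since det(I - K) ≠ 0, 1 is not an eigenvalue of K and ker(I - K) = {0}, so we are in the first case: for every y there is a unique x = (I - K)^(-1) y. (Explicitly, by the Woodbury identity, (I - U V^T)^(-1) = I + U (I_2 - G)^(-1) V^T.)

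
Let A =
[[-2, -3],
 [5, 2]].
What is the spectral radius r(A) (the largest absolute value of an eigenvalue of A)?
r(A) = sqrt(11) ≈ 3.3166

The eigenvalues of A are the roots of its characteristic polynomial. With M = A (coefficients from the trace and determinant):
  p(λ) = det(λ I - M) = λ^2 + 11.
For λ^2 + 11 the discriminant is -44. It is negative, so the roots are the complex-conjugate pair λ = 0 ± (sqrt(44)/2) i ≈ 0 ± 3.3166i. For a conjugate pair the product of the roots equals the constant term, so |λ|^2 = 11 and |λ| = sqrt(11) ≈ 3.3166.
Thus the eigenvalues (to 4 decimals) are 0 ± 3.3166i (modulus 3.3166). The spectral radius is the largest modulus: r(A) = sqrt(11) ≈ 3.3166. (Cross-check: r(A) ≤ ||A||_2 ≈ 6.2361; equality holds whenever A is normal, though it can also hold for some non-normal A.)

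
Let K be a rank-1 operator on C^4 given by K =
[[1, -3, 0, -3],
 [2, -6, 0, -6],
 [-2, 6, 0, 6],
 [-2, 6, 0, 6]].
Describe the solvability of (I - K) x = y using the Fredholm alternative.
(I - K) is singular (det(I - K) = 0, i.e. 1 ∈ sigma(K)). (I - K) x = y is solvable iff y ⊥ ker((I - K)^*) = span{(1, -3, 0, -3)}, i.e. iff y_1 - 3y_2 - 3y_4 = 0. When solvable, the solutions are x = y + c·(1, 2, -2, -2), c arbitrary (ker(I - K) = span{(1, 2, -2, -2)}, dimension 1).

K has rank 1, so it is an outer product K = u v^T: every row of K is a multiple of one row vector. Reading off the entries, u = (1, 2, -2, -2) and v = (1, -3, 0, -3) (row i of K equals u_i·v^T). A rank-one matrix u v^T satisfies K u = u (v·u) and kills the (3)-dimensional subspace v^⊥, so its characteristic polynomial is lambda^3 (lambda - v·u) with v·u = tr K = 1. Hence the eigenvalues of I - K are 1 (multiplicity 3) and 1 - (1) = 0, so det(I - K) = 0. (Direct check: I - K =
[[0, 3, 0, 3],
 [-2, 7, 0, 6],
 [2, -6, 1, -6],
 [2, -6, 0, -5]]
has determinant 0.) So 1 is an eigenvalue of K and (I - K) is not invertible. The finite-dimensional Fredholm alternative says: either (I - K) is invertible, or ker(I - K) ≠ {0} and then range(I - K) = ker((I - K)^*)^⊥, with dim ker(I - K) = dim ker((I - K)^*). We are in the second case, so we need both kernels. Kernel of I - K: (I - K) u = u - u (v·u) = u - u = 0, so ker(I - K) = span{u} = span{(1, 2, -2, -2)} (it is exactly 1-dimensional because rank(I - K) = 3). Kernel of the adjoint: K is real, so (I - K)^* = I - K^T = I - v u^T, and (I - v u^T) v = v - v (u·v) = 0; hence ker((I - K)^*) = span{v} = span{(1, -3, 0, -3)}. Therefore (I - K) x = y is solvable iff <y, v> = 0, i.e. iff y_1 - 3y_2 - 3y_4 = 0. When this holds, K y = u (v·y) = 0, so (I - K) y = y and x = y is a particular solution; the full solution set is the line x = y + c·u = y + c·(1, 2, -2, -2), c ∈ C.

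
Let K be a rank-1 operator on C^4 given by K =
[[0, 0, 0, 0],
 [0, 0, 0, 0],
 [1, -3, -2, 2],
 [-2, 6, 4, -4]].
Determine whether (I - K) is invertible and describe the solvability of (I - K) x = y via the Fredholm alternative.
(I - K) is invertible (det(I - K) = 7 ≠ 0), so for every y in C^4 the equation (I - K) x = y has a unique solution.

K has rank 1, so it is an outer product K = u v^T: every row of K is a multiple of one row vector. Reading off the entries, u = (0, 0, 1, -2) and v = (1, -3, -2, 2) (row i of K equals u_i·v^T). A rank-one matrix u v^T satisfies K u = u (v·u) and kills the (3)-dimensional subspace v^⊥, so its characteristic polynomial is lambda^3 (lambda - v·u) with v·u = tr K = -6. Hence the eigenvalues of I - K are 1 (multiplicity 3) and 1 - (-6) = 7, so det(I - K) = 7. (Direct check: I - K =
[[1, 0, 0, 0],
 [0, 1, 0, 0],
 [-1, 3, 3, -2],
 [2, -6, -4, 5]]
has determinant 7.) The finite-dimensional Fredholm alternative says: either (I - K) is invertible, or ker(I - K) ≠ {0} and then range(I - K) = ker((I - K)^*)^⊥, with dim ker(I - K) = dim ker((I - K)^*). Since det(I - K) ≠ 0, 1 is not an eigenvalue of K and ker(I - K) = {0}, so we are in the first case: for every y there is a unique x = (I - K)^(-1) y. Explicitly, by the Sherman–Morrison formula, (I - u v^T)^(-1) = I + u v^T/(1 - v·u), i.e. (I - K)^(-1) = I + K/(7).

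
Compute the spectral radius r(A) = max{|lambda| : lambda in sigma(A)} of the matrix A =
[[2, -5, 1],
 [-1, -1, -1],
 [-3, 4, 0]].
r(A) ≈ 2.5706

The eigenvalues of A are the roots of its characteristic polynomial. With M = A (coefficients from the trace, the sum of principal 2x2 minors, and det A):
  p(λ) = det(λ I - M) = λ^3 - λ^2 + 14.
No integer candidate from the rational root theorem (±divisors of 14) is a root, so the roots are irrational. The cubic discriminant is Δ = -5236 < 0, so there is one real root and a complex-conjugate pair. p(-3) = -22 and p(-2) = 2 have opposite signs, so a root lies in (-3, -2); Newton's method refines it to λ ≈ -2.1187. Dividing out (λ - (-2.1187)) leaves approximately λ^2 - 3.1187λ + 6.6077. For λ^2 - 3.1187λ + 6.6077 the discriminant is -16.7045. It is negative, so the remaining roots are the complex-conjugate pair λ ≈ 1.5594 ± 2.0436i. Their product equals the constant term, so |λ|^2 ≈ 6.6077 and |λ| ≈ 2.5706.
Thus the eigenvalues (to 4 decimals) are -2.1187 (modulus 2.1187); 1.5594 ± 2.0436i (modulus 2.5706). The spectral radius is the largest modulus: r(A) ≈ 2.5706. (Cross-check: r(A) ≤ ||A||_2 ≈ 7.3288; equality holds whenever A is normal, though it can also hold for some non-normal A.)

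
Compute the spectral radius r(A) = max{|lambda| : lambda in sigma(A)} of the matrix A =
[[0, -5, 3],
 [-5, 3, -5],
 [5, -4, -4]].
r(A) = (3 + sqrt(249))/2 ≈ 9.3899

The eigenvalues of A are the roots of its characteristic polynomial. With M = A (coefficients from the trace, the sum of principal 2x2 minors, and det A):
  p(λ) = det(λ I - M) = λ^3 + λ^2 - 72λ - 240.
By the rational root theorem any rational root is an integer divisor of 240. Testing λ = -4: p(-4) = -64 + 16 + 288 - 240 = 0, so λ = -4 is a root. Dividing out (λ + 4) leaves p(λ) = (λ + 4)(λ^2 - 3λ - 60). For λ^2 - 3λ - 60 the discriminant is 249. It is nonnegative but not a perfect square, so the roots are real and irrational: λ = (3 ± sqrt(249))/2 ≈ 9.3899, -6.3899.
Thus the eigenvalues (to 4 decimals) are 9.3899 (modulus 9.3899); -6.3899 (modulus 6.3899); -4 (modulus 4). The spectral radius is the largest modulus: r(A) = (3 + sqrt(249))/2 ≈ 9.3899. (Cross-check: r(A) ≤ ||A||_2 ≈ 9.4667; equality holds whenever A is normal, though it can also hold for some non-normal A.)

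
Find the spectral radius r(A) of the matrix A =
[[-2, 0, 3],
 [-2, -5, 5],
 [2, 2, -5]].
r(A) ≈ 8.8896

The eigenvalues of A are the roots of its characteristic polynomial. With M = A (coefficients from the trace, the sum of principal 2x2 minors, and det A):
  p(λ) = det(λ I - M) = λ^3 + 12λ^2 + 29λ + 12.
No integer candidate from the rational root theorem (±divisors of 12) is a root, so the roots are irrational. The cubic discriminant is Δ = 11884 > 0, so there are three distinct real roots. p(-9) = -6 and p(-8) = 36 have opposite signs, so a root lies in (-9, -8); Newton's method refines it to λ ≈ -8.8896. p(-3) = 6 and p(-2) = -6 have opposite signs, so a root lies in (-3, -2); Newton's method refines it to λ ≈ -2.589. p(-1) = -6 and p(0) = 12 have opposite signs, so a root lies in (-1, 0); Newton's method refines it to λ ≈ -0.5214. Check (Vieta): the three roots sum to -12, matching tr M = -12.
Thus the eigenvalues (to 4 decimals) are -8.8896 (modulus 8.8896); -2.589 (modulus 2.589); -0.5214 (modulus 0.5214). The spectral radius is the largest modulus: r(A) ≈ 8.8896. (Cross-check: r(A) ≤ ||A||_2 ≈ 9.6331; equality holds whenever A is normal, though it can also hold for some non-normal A.)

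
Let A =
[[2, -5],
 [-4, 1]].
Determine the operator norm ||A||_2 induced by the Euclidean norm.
||A||_2 = sqrt((46 + sqrt(820))/2) ≈ 6.1088 (= sqrt(largest eigenvalue of A^T A))

||A||_2 = sigma_max(A) = sqrt(lambda_max(A^T A)). Form the symmetric matrix M = A^T A =
[[20, -14],
 [-14, 26]].
Its characteristic polynomial (trace, determinant of M give the coefficients) is
  p(λ) = det(λ I - M) = λ^2 - 46λ + 324.
For λ^2 - 46λ + 324 the discriminant is 820. It is nonnegative but not a perfect square, so the roots are real and irrational: λ = (46 ± sqrt(820))/2 ≈ 37.3178, 8.6822.
So the eigenvalues of A^T A are ≈ 8.6822, 37.3178 (all ≥ 0, as they must be for A^T A). The largest is λ_max = (46 + sqrt(820))/2 ≈ 37.3178, hence ||A||_2 = sqrt(λ_max) = sqrt((46 + sqrt(820))/2) ≈ 6.1088.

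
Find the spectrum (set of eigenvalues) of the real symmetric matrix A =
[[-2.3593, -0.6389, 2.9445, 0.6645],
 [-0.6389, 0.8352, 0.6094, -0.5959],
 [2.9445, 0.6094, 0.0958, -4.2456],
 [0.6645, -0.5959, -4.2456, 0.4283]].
sigma(A) ≈ {-6, -1, 1, 5}

A is real symmetric, so its spectrum consists of real eigenvalues. Expanding the characteristic polynomial of the displayed matrix gives
  det(λ I - A) = p(λ) = λ^4 + (1)λ^3 + (-31)λ^2 + (-1)λ + (29.9985).
Solving p(λ) = 0 yields eigenvalues ≈ -6, -1, 1, 5. (A is shown rounded to 4 decimals, so these recover the underlying integer eigenvalues to within that precision.)
Verification: the trace of A = -1 equals the sum of eigenvalues -1, and det(A) ≈ 29.9985 matches the eigenvalue product 30.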